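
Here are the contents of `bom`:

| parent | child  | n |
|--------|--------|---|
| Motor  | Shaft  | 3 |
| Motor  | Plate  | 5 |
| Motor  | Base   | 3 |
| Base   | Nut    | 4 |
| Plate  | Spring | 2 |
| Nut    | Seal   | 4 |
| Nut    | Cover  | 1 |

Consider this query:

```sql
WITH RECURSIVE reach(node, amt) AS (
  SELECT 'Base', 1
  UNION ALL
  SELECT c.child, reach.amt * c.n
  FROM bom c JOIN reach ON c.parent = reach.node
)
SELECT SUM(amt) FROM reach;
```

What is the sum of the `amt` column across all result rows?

Base: (Base, amt=1).
Iteration 1: components of {Base} -> Nut = 1*4 = 4.
Iteration 2: components of {Nut} -> Cover = 4*1 = 4, Seal = 4*4 = 16.
Iteration 3: no further components; recursion stops.
SUM(amt) = 1 + 4 + 16 + 4 = 25.

25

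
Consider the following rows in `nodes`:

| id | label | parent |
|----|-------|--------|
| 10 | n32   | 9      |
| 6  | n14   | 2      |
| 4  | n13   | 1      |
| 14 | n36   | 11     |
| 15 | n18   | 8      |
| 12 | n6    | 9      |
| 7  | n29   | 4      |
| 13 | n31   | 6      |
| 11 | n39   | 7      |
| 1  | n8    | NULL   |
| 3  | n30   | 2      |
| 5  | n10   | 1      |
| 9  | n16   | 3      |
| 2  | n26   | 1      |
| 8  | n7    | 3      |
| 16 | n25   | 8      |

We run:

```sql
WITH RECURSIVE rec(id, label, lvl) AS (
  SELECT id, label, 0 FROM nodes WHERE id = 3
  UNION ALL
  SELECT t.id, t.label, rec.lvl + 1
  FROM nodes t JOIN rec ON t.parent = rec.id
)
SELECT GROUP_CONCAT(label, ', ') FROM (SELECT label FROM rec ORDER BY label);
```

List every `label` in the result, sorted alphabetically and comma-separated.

Base: id=3 (n30) at lvl 0.
Iteration 1: rows with parent in {3} -> n7 (id 8, lvl 1), n16 (id 9, lvl 1).
Iteration 2: rows with parent in {8,9} -> n32 (id 10, lvl 2), n6 (id 12, lvl 2), n18 (id 15, lvl 2), n25 (id 16, lvl 2).
Iteration 3: no rows with parent in {10,12,15,16}; recursion stops.

n16, n18, n25, n30, n32, n6, n7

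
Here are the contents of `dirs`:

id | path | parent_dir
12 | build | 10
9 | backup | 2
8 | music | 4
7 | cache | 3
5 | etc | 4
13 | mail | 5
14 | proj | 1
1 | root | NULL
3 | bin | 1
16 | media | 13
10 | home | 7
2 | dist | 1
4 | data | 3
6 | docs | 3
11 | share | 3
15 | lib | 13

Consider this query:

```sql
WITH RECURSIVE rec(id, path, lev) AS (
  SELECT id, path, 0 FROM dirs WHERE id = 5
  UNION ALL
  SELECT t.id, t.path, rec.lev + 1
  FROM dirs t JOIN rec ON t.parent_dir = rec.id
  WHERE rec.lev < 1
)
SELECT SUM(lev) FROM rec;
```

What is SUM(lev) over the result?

1

Base: id=5 (etc) at lev 0.
Iteration 1: rows with parent_dir in {5} -> mail (id 13, lev 1).
Iteration 2: lev < 1 fails for all current rows; recursion stops.
SUM(lev) = 0 + 1 = 1.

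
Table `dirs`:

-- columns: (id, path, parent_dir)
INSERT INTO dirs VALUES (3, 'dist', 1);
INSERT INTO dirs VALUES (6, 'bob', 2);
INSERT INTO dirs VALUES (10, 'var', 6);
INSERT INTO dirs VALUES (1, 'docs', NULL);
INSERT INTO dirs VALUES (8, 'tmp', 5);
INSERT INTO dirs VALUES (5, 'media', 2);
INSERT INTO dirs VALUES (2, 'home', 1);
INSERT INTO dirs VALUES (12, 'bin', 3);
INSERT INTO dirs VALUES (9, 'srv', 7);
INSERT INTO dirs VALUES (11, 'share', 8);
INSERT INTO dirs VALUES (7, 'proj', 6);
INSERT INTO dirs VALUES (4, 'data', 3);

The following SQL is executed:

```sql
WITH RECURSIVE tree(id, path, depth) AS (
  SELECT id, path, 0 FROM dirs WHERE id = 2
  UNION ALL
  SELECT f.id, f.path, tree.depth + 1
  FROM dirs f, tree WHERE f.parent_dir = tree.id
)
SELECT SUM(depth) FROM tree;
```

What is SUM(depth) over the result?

Base: id=2 (home) at depth 0.
Iteration 1: rows with parent_dir in {2} -> media (id 5, depth 1), bob (id 6, depth 1).
Iteration 2: rows with parent_dir in {5,6} -> proj (id 7, depth 2), tmp (id 8, depth 2), var (id 10, depth 2).
Iteration 3: rows with parent_dir in {7,8,10} -> srv (id 9, depth 3), share (id 11, depth 3).
Iteration 4: no rows with parent_dir in {9,11}; recursion stops.
SUM(depth) = 0 + 1 + 1 + 2 + 2 + 2 + 3 + 3 = 14.

14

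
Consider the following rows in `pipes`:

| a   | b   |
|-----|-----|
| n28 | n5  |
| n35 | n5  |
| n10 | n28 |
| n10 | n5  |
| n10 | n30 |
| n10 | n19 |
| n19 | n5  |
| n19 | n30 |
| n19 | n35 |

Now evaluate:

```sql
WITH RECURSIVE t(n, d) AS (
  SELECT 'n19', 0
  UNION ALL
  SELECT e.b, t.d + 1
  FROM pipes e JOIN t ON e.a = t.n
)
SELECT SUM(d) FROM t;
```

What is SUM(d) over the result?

5

Base: (n19, d=0).
Iteration 1: edges from {n19} -> (n30, d=1), (n35, d=1), (n5, d=1).
Iteration 2: edges from {n30,n35,n5} -> (n5, d=2).
Iteration 3: no outgoing edges from {n5}; recursion stops.
SUM(d) = 0 + 1 + 1 + 1 + 2 = 5.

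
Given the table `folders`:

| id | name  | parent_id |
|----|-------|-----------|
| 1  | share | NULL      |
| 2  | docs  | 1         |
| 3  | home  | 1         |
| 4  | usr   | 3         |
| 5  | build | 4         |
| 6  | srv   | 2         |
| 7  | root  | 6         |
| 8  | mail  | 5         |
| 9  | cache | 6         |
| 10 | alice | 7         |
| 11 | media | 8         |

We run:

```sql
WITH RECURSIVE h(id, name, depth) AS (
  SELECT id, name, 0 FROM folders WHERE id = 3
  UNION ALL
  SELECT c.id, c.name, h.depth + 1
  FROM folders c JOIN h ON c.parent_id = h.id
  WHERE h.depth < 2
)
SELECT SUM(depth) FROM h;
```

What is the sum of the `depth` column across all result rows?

Base: id=3 (home) at depth 0.
Iteration 1: rows with parent_id in {3} -> usr (id 4, depth 1).
Iteration 2: rows with parent_id in {4} -> build (id 5, depth 2).
Iteration 3: depth < 2 fails for all current rows; recursion stops.
SUM(depth) = 0 + 1 + 2 = 3.

3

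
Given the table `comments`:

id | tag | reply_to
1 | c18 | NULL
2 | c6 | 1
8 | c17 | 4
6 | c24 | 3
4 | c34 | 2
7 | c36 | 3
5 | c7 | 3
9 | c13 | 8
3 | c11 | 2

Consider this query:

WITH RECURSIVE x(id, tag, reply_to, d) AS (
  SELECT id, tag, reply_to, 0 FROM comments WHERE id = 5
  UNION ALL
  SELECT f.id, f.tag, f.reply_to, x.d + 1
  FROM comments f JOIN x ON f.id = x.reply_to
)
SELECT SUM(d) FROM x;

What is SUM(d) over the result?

6

Base: id=5 (c7), reply_to=3, d 0.
Iteration 1: join on id=3 -> c11 (id 3, reply_to=2, d 1).
Iteration 2: join on id=2 -> c6 (id 2, reply_to=1, d 2).
Iteration 3: join on id=1 -> c18 (id 1, reply_to=NULL, d 3).
Iteration 4: reply_to is NULL; no match; recursion stops.
SUM(d) = 0 + 1 + 2 + 3 = 6.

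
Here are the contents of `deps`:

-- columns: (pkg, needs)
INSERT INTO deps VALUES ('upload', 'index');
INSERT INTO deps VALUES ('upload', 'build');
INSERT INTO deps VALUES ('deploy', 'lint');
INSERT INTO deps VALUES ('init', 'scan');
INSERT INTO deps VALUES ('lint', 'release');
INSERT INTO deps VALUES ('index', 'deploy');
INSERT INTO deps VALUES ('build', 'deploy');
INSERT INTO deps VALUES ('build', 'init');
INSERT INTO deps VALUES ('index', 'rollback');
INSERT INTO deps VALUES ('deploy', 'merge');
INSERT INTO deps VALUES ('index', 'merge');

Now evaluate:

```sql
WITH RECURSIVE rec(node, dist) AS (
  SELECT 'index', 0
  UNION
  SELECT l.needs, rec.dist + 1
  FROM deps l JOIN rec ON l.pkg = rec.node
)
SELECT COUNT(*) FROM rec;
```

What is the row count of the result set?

7

Base: (index, dist=0).
Iteration 1: edges from {index} -> (deploy, dist=1), (merge, dist=1), (rollback, dist=1).
Iteration 2: edges from {deploy,merge,rollback} -> (lint, dist=2), (merge, dist=2).
Iteration 3: edges from {lint,merge} -> (release, dist=3).
Iteration 4: no outgoing edges from {release}; recursion stops.
Total rows emitted: 7.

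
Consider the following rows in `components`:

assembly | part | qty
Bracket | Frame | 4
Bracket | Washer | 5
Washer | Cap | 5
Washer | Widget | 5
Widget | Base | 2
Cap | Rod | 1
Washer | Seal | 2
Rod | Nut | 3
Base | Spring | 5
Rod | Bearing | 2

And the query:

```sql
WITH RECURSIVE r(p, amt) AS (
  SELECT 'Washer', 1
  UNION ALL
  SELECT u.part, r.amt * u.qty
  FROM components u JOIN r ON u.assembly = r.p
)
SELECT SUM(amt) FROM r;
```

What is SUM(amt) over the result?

Base: (Washer, amt=1).
Iteration 1: components of {Washer} -> Cap = 1*5 = 5, Seal = 1*2 = 2, Widget = 1*5 = 5.
Iteration 2: components of {Cap,Seal,Widget} -> Base = 5*2 = 10, Rod = 5*1 = 5.
Iteration 3: components of {Base,Rod} -> Bearing = 5*2 = 10, Nut = 5*3 = 15, Spring = 10*5 = 50.
Iteration 4: no further components; recursion stops.
SUM(amt) = 1 + 5 + 5 + 2 + 5 + 10 + 15 + 10 + 50 = 103.

103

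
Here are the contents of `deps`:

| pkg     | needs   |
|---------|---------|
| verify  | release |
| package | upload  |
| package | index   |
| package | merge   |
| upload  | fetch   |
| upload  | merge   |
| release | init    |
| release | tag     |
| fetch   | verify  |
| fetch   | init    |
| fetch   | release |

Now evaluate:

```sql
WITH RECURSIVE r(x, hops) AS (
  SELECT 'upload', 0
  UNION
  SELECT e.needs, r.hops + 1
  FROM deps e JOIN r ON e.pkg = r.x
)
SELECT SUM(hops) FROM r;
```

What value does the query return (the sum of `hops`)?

25

Base: (upload, hops=0).
Iteration 1: edges from {upload} -> (fetch, hops=1), (merge, hops=1).
Iteration 2: edges from {fetch,merge} -> (init, hops=2), (release, hops=2), (verify, hops=2).
Iteration 3: edges from {init,release,verify} -> (init, hops=3), (release, hops=3), (tag, hops=3).
Iteration 4: edges from {init,release,tag} -> (init, hops=4), (tag, hops=4).
Iteration 5: no outgoing edges from {init,tag}; recursion stops.
SUM(hops) = 0 + 1 + 1 + 2 + 2 + 2 + 3 + 3 + 3 + 4 + 4 = 25.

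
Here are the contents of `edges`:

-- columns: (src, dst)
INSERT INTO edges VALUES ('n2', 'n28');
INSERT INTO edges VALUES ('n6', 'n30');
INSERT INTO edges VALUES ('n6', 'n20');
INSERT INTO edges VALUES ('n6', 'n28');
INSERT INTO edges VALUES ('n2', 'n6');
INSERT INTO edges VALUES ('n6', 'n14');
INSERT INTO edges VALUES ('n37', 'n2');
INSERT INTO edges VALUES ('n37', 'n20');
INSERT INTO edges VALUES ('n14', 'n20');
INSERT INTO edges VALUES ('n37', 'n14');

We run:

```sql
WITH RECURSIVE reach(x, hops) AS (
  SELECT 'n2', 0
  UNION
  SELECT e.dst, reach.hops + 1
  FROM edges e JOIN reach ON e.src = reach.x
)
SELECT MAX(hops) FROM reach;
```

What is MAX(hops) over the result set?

3

Base: (n2, hops=0).
Iteration 1: edges from {n2} -> (n28, hops=1), (n6, hops=1).
Iteration 2: edges from {n28,n6} -> (n14, hops=2), (n20, hops=2), (n28, hops=2), (n30, hops=2).
Iteration 3: edges from {n14,n20,n28,n30} -> (n20, hops=3).
Iteration 4: no outgoing edges from {n20}; recursion stops.
hops values: 0, 1, 1, 2, 2, 2, 2, 3; the maximum is 3.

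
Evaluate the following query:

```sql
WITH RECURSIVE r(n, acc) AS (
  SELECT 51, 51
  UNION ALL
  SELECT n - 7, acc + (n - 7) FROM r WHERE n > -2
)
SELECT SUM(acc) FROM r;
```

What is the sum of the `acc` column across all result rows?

1455

Base: n=51, acc=51.
Iteration 1: 51 > -2 holds -> n = 51 - 7 = 44, acc = 51 + 44 = 95.
Iteration 2: 44 > -2 holds -> n = 44 - 7 = 37, acc = 95 + 37 = 132.
Iteration 3: 37 > -2 holds -> n = 37 - 7 = 30, acc = 132 + 30 = 162.
Iteration 4: 30 > -2 holds -> n = 30 - 7 = 23, acc = 162 + 23 = 185.
Iteration 5: 23 > -2 holds -> n = 23 - 7 = 16, acc = 185 + 16 = 201.
Iteration 6: 16 > -2 holds -> n = 16 - 7 = 9, acc = 201 + 9 = 210.
Iteration 7: 9 > -2 holds -> n = 9 - 7 = 2, acc = 210 + 2 = 212.
Iteration 8: 2 > -2 holds -> n = 2 - 7 = -5, acc = 212 + -5 = 207.
Iteration 9: -5 > -2 fails; recursion stops.
SUM(acc) = 51 + 95 + 132 + 162 + 185 + 201 + 210 + 212 + 207 = 1455.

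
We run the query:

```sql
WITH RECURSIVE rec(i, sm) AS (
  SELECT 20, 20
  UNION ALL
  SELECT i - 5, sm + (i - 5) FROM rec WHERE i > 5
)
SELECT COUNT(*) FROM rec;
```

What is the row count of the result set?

Base: i=20, sm=20.
Iteration 1: 20 > 5 holds -> i = 20 - 5 = 15, sm = 20 + 15 = 35.
Iteration 2: 15 > 5 holds -> i = 15 - 5 = 10, sm = 35 + 10 = 45.
Iteration 3: 10 > 5 holds -> i = 10 - 5 = 5, sm = 45 + 5 = 50.
Iteration 4: 5 > 5 fails; recursion stops.
Total rows emitted: 4.

4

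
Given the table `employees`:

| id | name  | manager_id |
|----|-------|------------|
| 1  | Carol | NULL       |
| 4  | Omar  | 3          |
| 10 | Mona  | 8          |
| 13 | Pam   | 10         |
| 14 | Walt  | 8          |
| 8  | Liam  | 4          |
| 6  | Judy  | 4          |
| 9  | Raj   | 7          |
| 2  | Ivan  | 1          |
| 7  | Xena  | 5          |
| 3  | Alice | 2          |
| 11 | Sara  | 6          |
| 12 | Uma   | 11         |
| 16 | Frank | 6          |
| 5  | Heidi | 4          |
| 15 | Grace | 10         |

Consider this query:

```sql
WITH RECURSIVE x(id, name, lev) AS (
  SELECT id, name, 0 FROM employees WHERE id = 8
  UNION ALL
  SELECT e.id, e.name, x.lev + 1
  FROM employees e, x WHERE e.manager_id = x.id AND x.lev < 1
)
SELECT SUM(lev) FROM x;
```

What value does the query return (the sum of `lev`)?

Base: id=8 (Liam) at lev 0.
Iteration 1: rows with manager_id in {8} -> Mona (id 10, lev 1), Walt (id 14, lev 1).
Iteration 2: lev < 1 fails for all current rows; recursion stops.
SUM(lev) = 0 + 1 + 1 = 2.

2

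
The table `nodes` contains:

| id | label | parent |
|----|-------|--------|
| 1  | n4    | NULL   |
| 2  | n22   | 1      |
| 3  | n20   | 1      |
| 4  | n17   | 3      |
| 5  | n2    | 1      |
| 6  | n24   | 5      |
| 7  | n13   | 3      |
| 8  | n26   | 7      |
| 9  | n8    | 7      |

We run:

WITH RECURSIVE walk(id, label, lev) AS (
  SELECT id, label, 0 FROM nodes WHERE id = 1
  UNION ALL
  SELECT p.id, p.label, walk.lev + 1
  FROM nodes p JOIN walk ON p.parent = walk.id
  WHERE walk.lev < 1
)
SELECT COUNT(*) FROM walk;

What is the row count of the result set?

Base: id=1 (n4) at lev 0.
Iteration 1: rows with parent in {1} -> n22 (id 2, lev 1), n20 (id 3, lev 1), n2 (id 5, lev 1).
Iteration 2: lev < 1 fails for all current rows; recursion stops.
Total rows emitted: 4.

4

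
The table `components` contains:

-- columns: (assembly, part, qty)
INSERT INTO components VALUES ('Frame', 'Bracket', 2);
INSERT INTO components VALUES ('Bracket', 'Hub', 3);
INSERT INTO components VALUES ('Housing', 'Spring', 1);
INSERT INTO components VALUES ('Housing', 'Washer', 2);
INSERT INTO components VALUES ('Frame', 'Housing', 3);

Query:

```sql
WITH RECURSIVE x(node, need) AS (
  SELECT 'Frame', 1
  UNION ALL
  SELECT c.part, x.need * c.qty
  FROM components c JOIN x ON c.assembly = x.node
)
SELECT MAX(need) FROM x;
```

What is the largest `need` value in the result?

Base: (Frame, need=1).
Iteration 1: components of {Frame} -> Bracket = 1*2 = 2, Housing = 1*3 = 3.
Iteration 2: components of {Bracket,Housing} -> Hub = 2*3 = 6, Spring = 3*1 = 3, Washer = 3*2 = 6.
Iteration 3: no further components; recursion stops.
need values: 1, 3, 2, 3, 6, 6; the maximum is 6.

6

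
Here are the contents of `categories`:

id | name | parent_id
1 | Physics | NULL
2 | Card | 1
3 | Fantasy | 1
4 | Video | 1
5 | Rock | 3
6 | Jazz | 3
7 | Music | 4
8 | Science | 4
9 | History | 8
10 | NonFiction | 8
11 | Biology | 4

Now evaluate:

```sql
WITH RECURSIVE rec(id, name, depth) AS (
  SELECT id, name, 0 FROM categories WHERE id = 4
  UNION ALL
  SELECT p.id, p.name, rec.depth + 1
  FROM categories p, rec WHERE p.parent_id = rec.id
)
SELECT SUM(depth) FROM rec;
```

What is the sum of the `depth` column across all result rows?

Base: id=4 (Video) at depth 0.
Iteration 1: rows with parent_id in {4} -> Music (id 7, depth 1), Science (id 8, depth 1), Biology (id 11, depth 1).
Iteration 2: rows with parent_id in {7,8,11} -> History (id 9, depth 2), NonFiction (id 10, depth 2).
Iteration 3: no rows with parent_id in {9,10}; recursion stops.
SUM(depth) = 0 + 1 + 1 + 1 + 2 + 2 = 7.

7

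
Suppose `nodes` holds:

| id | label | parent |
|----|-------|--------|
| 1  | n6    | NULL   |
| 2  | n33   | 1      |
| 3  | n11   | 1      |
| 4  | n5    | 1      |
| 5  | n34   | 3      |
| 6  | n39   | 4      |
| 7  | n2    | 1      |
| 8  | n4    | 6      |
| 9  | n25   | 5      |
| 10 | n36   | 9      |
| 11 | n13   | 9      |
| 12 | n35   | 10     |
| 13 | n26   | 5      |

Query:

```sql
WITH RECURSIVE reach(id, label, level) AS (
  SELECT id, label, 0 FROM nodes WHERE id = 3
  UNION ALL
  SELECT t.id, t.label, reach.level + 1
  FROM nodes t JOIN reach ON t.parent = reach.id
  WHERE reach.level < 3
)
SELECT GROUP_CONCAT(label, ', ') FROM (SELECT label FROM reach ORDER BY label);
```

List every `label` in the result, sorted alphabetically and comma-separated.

n11, n13, n25, n26, n34, n36

Base: id=3 (n11) at level 0.
Iteration 1: rows with parent in {3} -> n34 (id 5, level 1).
Iteration 2: rows with parent in {5} -> n25 (id 9, level 2), n26 (id 13, level 2).
Iteration 3: rows with parent in {9,13} -> n36 (id 10, level 3), n13 (id 11, level 3).
Iteration 4: level < 3 fails for all current rows; recursion stops.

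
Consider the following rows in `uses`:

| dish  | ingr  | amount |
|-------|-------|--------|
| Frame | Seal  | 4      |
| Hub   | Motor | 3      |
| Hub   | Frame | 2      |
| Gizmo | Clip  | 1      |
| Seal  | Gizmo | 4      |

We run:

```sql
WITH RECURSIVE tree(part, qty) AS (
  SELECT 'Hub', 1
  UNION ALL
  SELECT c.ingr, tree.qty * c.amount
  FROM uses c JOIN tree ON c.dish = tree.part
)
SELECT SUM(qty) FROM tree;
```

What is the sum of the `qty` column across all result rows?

78

Base: (Hub, qty=1).
Iteration 1: components of {Hub} -> Frame = 1*2 = 2, Motor = 1*3 = 3.
Iteration 2: components of {Frame,Motor} -> Seal = 2*4 = 8.
Iteration 3: components of {Seal} -> Gizmo = 8*4 = 32.
Iteration 4: components of {Gizmo} -> Clip = 32*1 = 32.
Iteration 5: no further components; recursion stops.
SUM(qty) = 1 + 2 + 3 + 8 + 32 + 32 = 78.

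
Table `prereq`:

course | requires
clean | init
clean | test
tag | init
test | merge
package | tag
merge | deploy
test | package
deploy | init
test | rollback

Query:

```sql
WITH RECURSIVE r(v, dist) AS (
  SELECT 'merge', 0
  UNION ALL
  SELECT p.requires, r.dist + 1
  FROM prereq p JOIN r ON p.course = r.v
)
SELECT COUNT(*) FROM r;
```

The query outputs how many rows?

3

Base: (merge, dist=0).
Iteration 1: edges from {merge} -> (deploy, dist=1).
Iteration 2: edges from {deploy} -> (init, dist=2).
Iteration 3: no outgoing edges from {init}; recursion stops.
Total rows emitted: 3.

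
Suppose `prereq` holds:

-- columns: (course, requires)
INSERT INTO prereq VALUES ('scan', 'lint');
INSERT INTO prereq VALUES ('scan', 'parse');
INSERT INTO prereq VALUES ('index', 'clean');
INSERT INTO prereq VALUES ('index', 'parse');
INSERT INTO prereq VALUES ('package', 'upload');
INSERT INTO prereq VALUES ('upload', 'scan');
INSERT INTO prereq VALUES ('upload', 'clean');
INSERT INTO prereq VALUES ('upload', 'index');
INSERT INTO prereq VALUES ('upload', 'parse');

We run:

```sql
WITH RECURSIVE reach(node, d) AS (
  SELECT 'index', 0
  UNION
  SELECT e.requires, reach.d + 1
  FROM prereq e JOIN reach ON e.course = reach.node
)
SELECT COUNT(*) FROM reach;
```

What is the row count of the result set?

3

Base: (index, d=0).
Iteration 1: edges from {index} -> (clean, d=1), (parse, d=1).
Iteration 2: no outgoing edges from {clean,parse}; recursion stops.
Total rows emitted: 3.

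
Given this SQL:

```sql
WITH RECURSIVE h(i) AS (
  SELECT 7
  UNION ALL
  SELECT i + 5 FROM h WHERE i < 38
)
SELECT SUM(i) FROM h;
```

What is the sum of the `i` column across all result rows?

196

Base: i=7.
Iteration 1: 7 < 38 holds -> i = 7 + 5 = 12.
Iteration 2: 12 < 38 holds -> i = 12 + 5 = 17.
Iteration 3: 17 < 38 holds -> i = 17 + 5 = 22.
Iteration 4: 22 < 38 holds -> i = 22 + 5 = 27.
Iteration 5: 27 < 38 holds -> i = 27 + 5 = 32.
Iteration 6: 32 < 38 holds -> i = 32 + 5 = 37.
Iteration 7: 37 < 38 holds -> i = 37 + 5 = 42.
Iteration 8: 42 < 38 fails; recursion stops.
SUM(i) = 7 + 12 + 17 + 22 + 27 + 32 + 37 + 42 = 196.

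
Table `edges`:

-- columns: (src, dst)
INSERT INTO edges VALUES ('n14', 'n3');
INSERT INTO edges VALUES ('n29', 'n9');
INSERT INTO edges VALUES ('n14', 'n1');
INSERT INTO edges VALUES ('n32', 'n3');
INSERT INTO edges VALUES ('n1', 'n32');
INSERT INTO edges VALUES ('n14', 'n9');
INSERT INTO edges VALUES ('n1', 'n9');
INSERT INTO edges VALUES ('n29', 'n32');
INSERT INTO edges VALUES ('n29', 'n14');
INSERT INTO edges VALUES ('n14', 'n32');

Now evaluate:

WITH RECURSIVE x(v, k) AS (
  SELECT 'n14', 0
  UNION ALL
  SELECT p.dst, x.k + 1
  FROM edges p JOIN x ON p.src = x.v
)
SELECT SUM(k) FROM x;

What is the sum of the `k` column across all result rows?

Base: (n14, k=0).
Iteration 1: edges from {n14} -> (n1, k=1), (n3, k=1), (n32, k=1), (n9, k=1).
Iteration 2: edges from {n1,n3,n32,n9} -> (n3, k=2), (n32, k=2), (n9, k=2).
Iteration 3: edges from {n3,n32,n9} -> (n3, k=3).
Iteration 4: no outgoing edges from {n3}; recursion stops.
SUM(k) = 0 + 1 + 1 + 1 + 1 + 2 + 2 + 2 + 3 = 13.

13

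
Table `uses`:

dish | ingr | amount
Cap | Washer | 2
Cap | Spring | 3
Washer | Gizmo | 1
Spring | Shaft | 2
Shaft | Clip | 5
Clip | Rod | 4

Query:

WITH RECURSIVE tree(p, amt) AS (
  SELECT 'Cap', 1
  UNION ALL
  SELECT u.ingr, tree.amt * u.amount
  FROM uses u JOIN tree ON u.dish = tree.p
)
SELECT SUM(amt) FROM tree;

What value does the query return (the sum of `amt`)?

164

Base: (Cap, amt=1).
Iteration 1: components of {Cap} -> Spring = 1*3 = 3, Washer = 1*2 = 2.
Iteration 2: components of {Spring,Washer} -> Gizmo = 2*1 = 2, Shaft = 3*2 = 6.
Iteration 3: components of {Gizmo,Shaft} -> Clip = 6*5 = 30.
Iteration 4: components of {Clip} -> Rod = 30*4 = 120.
Iteration 5: no further components; recursion stops.
SUM(amt) = 1 + 2 + 3 + 2 + 6 + 30 + 120 = 164.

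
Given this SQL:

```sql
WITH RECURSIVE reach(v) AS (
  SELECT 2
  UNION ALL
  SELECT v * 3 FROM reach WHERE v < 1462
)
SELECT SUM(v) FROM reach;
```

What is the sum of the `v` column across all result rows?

Base: v=2.
Iteration 1: 2 < 1462 holds -> v = 2 * 3 = 6.
Iteration 2: 6 < 1462 holds -> v = 6 * 3 = 18.
Iteration 3: 18 < 1462 holds -> v = 18 * 3 = 54.
Iteration 4: 54 < 1462 holds -> v = 54 * 3 = 162.
Iteration 5: 162 < 1462 holds -> v = 162 * 3 = 486.
Iteration 6: 486 < 1462 holds -> v = 486 * 3 = 1458.
Iteration 7: 1458 < 1462 holds -> v = 1458 * 3 = 4374.
Iteration 8: 4374 < 1462 fails; recursion stops.
SUM(v) = 2 + 6 + 18 + 54 + 162 + 486 + 1458 + 4374 = 6560.

6560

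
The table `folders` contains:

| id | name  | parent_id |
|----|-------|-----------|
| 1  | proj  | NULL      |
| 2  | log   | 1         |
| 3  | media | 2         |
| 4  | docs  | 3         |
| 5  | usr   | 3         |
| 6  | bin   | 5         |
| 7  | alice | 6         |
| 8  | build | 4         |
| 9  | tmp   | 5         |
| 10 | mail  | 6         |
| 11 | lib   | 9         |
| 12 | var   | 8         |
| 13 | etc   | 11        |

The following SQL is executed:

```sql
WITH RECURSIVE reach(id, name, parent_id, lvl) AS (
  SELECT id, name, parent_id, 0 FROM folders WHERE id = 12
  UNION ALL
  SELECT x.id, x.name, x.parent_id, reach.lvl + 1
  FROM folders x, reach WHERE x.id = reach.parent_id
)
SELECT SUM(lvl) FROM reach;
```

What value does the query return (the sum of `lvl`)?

Base: id=12 (var), parent_id=8, lvl 0.
Iteration 1: join on id=8 -> build (id 8, parent_id=4, lvl 1).
Iteration 2: join on id=4 -> docs (id 4, parent_id=3, lvl 2).
Iteration 3: join on id=3 -> media (id 3, parent_id=2, lvl 3).
Iteration 4: join on id=2 -> log (id 2, parent_id=1, lvl 4).
Iteration 5: join on id=1 -> proj (id 1, parent_id=NULL, lvl 5).
Iteration 6: parent_id is NULL; no match; recursion stops.
SUM(lvl) = 0 + 1 + 2 + 3 + 4 + 5 = 15.

15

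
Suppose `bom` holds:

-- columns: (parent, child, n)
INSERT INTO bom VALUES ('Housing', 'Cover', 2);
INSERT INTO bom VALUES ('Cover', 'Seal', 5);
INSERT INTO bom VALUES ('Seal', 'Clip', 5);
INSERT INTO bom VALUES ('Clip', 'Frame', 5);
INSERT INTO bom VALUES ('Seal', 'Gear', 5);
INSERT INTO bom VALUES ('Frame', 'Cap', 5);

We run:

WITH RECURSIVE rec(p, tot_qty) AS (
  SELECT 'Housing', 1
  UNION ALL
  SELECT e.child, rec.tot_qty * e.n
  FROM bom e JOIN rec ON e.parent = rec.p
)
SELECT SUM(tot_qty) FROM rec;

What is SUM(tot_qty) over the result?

Base: (Housing, tot_qty=1).
Iteration 1: components of {Housing} -> Cover = 1*2 = 2.
Iteration 2: components of {Cover} -> Seal = 2*5 = 10.
Iteration 3: components of {Seal} -> Clip = 10*5 = 50, Gear = 10*5 = 50.
Iteration 4: components of {Clip,Gear} -> Frame = 50*5 = 250.
Iteration 5: components of {Frame} -> Cap = 250*5 = 1250.
Iteration 6: no further components; recursion stops.
SUM(tot_qty) = 1 + 2 + 10 + 50 + 50 + 250 + 1250 = 1613.

1613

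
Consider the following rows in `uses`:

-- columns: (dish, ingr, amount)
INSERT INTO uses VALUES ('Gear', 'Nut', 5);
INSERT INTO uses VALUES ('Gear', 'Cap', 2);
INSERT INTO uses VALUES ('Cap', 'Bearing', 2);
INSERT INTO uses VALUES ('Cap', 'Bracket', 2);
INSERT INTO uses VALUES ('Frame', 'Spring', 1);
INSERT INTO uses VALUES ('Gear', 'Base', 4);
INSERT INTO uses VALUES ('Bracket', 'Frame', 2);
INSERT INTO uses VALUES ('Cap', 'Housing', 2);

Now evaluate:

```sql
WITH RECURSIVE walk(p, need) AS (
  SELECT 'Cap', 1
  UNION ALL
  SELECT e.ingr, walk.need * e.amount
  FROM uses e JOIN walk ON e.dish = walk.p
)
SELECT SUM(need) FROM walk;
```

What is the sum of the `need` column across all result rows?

15

Base: (Cap, need=1).
Iteration 1: components of {Cap} -> Bearing = 1*2 = 2, Bracket = 1*2 = 2, Housing = 1*2 = 2.
Iteration 2: components of {Bearing,Bracket,Housing} -> Frame = 2*2 = 4.
Iteration 3: components of {Frame} -> Spring = 4*1 = 4.
Iteration 4: no further components; recursion stops.
SUM(need) = 1 + 2 + 2 + 2 + 4 + 4 = 15.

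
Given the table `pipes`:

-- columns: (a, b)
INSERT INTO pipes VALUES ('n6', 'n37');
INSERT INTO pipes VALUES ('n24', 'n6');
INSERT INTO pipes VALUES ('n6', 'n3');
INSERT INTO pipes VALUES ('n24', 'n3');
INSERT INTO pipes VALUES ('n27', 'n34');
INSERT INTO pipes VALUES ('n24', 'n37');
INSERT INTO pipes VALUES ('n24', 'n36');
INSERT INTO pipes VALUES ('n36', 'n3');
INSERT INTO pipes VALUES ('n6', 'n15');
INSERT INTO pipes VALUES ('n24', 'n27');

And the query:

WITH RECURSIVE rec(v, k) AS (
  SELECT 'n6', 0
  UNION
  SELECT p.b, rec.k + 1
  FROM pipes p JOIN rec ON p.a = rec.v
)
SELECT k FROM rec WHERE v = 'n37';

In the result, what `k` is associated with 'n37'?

Base: (n6, k=0).
Iteration 1: edges from {n6} -> (n15, k=1), (n3, k=1), (n37, k=1).
Iteration 2: no outgoing edges from {n15,n3,n37}; recursion stops.

1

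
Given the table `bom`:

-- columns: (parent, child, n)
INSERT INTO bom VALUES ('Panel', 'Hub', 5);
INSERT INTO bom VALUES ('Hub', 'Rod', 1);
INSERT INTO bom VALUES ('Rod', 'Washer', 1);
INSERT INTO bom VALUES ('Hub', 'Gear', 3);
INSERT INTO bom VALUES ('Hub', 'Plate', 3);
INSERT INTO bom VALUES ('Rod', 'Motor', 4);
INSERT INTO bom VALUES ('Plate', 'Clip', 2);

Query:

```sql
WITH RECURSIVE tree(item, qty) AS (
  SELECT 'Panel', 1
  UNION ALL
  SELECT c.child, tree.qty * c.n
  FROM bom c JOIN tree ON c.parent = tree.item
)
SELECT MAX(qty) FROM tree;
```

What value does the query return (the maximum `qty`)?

Base: (Panel, qty=1).
Iteration 1: components of {Panel} -> Hub = 1*5 = 5.
Iteration 2: components of {Hub} -> Gear = 5*3 = 15, Plate = 5*3 = 15, Rod = 5*1 = 5.
Iteration 3: components of {Gear,Plate,Rod} -> Clip = 15*2 = 30, Motor = 5*4 = 20, Washer = 5*1 = 5.
Iteration 4: no further components; recursion stops.
qty values: 1, 5, 5, 15, 15, 5, 20, 30; the maximum is 30.

30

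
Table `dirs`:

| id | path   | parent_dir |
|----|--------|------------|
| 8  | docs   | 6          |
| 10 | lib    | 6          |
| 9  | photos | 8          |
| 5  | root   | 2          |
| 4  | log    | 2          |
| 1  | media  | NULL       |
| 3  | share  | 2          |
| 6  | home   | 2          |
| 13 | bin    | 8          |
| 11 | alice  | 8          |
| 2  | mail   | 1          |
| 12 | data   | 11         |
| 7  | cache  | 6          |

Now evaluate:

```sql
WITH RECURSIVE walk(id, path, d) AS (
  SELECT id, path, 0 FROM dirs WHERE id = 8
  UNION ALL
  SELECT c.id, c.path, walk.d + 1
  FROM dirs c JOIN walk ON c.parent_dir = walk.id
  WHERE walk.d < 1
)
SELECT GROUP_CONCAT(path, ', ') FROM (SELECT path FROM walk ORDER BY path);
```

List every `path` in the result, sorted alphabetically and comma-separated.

alice, bin, docs, photos

Base: id=8 (docs) at d 0.
Iteration 1: rows with parent_dir in {8} -> photos (id 9, d 1), alice (id 11, d 1), bin (id 13, d 1).
Iteration 2: d < 1 fails for all current rows; recursion stops.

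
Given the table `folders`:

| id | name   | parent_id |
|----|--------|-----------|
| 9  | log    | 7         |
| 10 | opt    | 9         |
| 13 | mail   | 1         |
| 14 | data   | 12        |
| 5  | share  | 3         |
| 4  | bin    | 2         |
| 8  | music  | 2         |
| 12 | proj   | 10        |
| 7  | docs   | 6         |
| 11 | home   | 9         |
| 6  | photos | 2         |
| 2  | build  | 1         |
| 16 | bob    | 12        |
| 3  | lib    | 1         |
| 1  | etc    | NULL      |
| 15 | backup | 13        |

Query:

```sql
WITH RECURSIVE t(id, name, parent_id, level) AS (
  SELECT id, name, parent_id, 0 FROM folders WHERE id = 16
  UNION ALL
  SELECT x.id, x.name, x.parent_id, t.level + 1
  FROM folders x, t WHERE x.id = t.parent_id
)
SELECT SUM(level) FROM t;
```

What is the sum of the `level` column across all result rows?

Base: id=16 (bob), parent_id=12, level 0.
Iteration 1: join on id=12 -> proj (id 12, parent_id=10, level 1).
Iteration 2: join on id=10 -> opt (id 10, parent_id=9, level 2).
Iteration 3: join on id=9 -> log (id 9, parent_id=7, level 3).
Iteration 4: join on id=7 -> docs (id 7, parent_id=6, level 4).
Iteration 5: join on id=6 -> photos (id 6, parent_id=2, level 5).
Iteration 6: join on id=2 -> build (id 2, parent_id=1, level 6).
Iteration 7: join on id=1 -> etc (id 1, parent_id=NULL, level 7).
Iteration 8: parent_id is NULL; no match; recursion stops.
SUM(level) = 0 + 1 + 2 + 3 + 4 + 5 + 6 + 7 = 28.

28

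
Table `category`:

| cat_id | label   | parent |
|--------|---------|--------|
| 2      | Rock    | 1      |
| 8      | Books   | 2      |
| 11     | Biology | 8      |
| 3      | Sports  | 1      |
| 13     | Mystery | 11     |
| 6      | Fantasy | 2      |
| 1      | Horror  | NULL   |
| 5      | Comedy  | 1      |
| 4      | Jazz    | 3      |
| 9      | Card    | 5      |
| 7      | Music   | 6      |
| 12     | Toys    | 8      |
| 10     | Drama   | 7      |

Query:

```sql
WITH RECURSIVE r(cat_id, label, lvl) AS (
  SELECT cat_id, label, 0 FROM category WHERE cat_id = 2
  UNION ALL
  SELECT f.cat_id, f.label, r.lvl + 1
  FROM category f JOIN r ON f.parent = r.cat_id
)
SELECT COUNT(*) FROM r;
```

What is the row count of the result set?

8

Base: cat_id=2 (Rock) at lvl 0.
Iteration 1: rows with parent in {2} -> Fantasy (id 6, lvl 1), Books (id 8, lvl 1).
Iteration 2: rows with parent in {6,8} -> Music (id 7, lvl 2), Biology (id 11, lvl 2), Toys (id 12, lvl 2).
Iteration 3: rows with parent in {7,11,12} -> Drama (id 10, lvl 3), Mystery (id 13, lvl 3).
Iteration 4: no rows with parent in {10,13}; recursion stops.
Total rows emitted: 8.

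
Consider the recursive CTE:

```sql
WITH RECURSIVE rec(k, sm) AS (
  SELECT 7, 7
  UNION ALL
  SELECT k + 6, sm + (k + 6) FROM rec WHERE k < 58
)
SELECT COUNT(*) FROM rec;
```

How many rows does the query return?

10

Base: k=7, sm=7.
Iteration 1: 7 < 58 holds -> k = 7 + 6 = 13, sm = 7 + 13 = 20.
Iteration 2: 13 < 58 holds -> k = 13 + 6 = 19, sm = 20 + 19 = 39.
Iteration 3: 19 < 58 holds -> k = 19 + 6 = 25, sm = 39 + 25 = 64.
Iteration 4: 25 < 58 holds -> k = 25 + 6 = 31, sm = 64 + 31 = 95.
Iteration 5: 31 < 58 holds -> k = 31 + 6 = 37, sm = 95 + 37 = 132.
Iteration 6: 37 < 58 holds -> k = 37 + 6 = 43, sm = 132 + 43 = 175.
Iteration 7: 43 < 58 holds -> k = 43 + 6 = 49, sm = 175 + 49 = 224.
Iteration 8: 49 < 58 holds -> k = 49 + 6 = 55, sm = 224 + 55 = 279.
Iteration 9: 55 < 58 holds -> k = 55 + 6 = 61, sm = 279 + 61 = 340.
Iteration 10: 61 < 58 fails; recursion stops.
Total rows emitted: 10.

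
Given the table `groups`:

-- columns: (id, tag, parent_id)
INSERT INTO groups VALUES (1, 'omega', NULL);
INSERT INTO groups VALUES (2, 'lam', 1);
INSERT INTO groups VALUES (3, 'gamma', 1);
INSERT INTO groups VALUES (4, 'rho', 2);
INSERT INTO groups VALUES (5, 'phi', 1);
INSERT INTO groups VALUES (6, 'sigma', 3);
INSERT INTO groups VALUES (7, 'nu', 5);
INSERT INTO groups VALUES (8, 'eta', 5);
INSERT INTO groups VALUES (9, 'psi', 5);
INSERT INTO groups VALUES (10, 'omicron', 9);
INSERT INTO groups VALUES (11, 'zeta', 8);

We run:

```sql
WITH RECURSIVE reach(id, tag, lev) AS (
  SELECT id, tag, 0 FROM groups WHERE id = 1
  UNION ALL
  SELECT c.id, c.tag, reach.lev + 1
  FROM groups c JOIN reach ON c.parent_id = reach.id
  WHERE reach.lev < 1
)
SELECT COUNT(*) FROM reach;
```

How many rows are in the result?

4

Base: id=1 (omega) at lev 0.
Iteration 1: rows with parent_id in {1} -> lam (id 2, lev 1), gamma (id 3, lev 1), phi (id 5, lev 1).
Iteration 2: lev < 1 fails for all current rows; recursion stops.
Total rows emitted: 4.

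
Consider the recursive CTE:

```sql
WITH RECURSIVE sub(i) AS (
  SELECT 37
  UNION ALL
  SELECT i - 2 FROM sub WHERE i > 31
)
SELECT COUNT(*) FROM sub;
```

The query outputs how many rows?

Base: i=37.
Iteration 1: 37 > 31 holds -> i = 37 - 2 = 35.
Iteration 2: 35 > 31 holds -> i = 35 - 2 = 33.
Iteration 3: 33 > 31 holds -> i = 33 - 2 = 31.
Iteration 4: 31 > 31 fails; recursion stops.
Total rows emitted: 4.

4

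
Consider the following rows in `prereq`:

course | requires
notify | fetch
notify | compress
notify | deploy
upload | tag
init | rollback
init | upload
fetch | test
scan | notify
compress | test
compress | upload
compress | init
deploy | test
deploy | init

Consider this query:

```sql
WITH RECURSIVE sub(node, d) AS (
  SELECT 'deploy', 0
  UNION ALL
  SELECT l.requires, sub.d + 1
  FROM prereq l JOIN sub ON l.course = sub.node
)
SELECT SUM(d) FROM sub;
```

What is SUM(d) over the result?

9

Base: (deploy, d=0).
Iteration 1: edges from {deploy} -> (init, d=1), (test, d=1).
Iteration 2: edges from {init,test} -> (rollback, d=2), (upload, d=2).
Iteration 3: edges from {rollback,upload} -> (tag, d=3).
Iteration 4: no outgoing edges from {tag}; recursion stops.
SUM(d) = 0 + 1 + 1 + 2 + 2 + 3 = 9.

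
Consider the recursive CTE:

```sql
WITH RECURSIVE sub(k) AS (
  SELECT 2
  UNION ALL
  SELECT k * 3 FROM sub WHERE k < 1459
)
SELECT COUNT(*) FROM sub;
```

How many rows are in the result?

8

Base: k=2.
Iteration 1: 2 < 1459 holds -> k = 2 * 3 = 6.
Iteration 2: 6 < 1459 holds -> k = 6 * 3 = 18.
Iteration 3: 18 < 1459 holds -> k = 18 * 3 = 54.
Iteration 4: 54 < 1459 holds -> k = 54 * 3 = 162.
Iteration 5: 162 < 1459 holds -> k = 162 * 3 = 486.
Iteration 6: 486 < 1459 holds -> k = 486 * 3 = 1458.
Iteration 7: 1458 < 1459 holds -> k = 1458 * 3 = 4374.
Iteration 8: 4374 < 1459 fails; recursion stops.
Total rows emitted: 8.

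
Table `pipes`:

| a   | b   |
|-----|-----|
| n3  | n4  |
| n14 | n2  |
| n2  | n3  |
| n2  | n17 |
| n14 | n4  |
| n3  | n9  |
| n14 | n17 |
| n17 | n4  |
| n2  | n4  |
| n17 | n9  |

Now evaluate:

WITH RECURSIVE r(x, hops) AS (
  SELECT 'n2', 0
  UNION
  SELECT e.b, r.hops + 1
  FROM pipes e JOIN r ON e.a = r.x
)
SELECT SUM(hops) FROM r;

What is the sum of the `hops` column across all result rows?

7

Base: (n2, hops=0).
Iteration 1: edges from {n2} -> (n17, hops=1), (n3, hops=1), (n4, hops=1).
Iteration 2: edges from {n17,n3,n4} -> (n4, hops=2), (n9, hops=2). [UNION drops 2 duplicate row(s)]
Iteration 3: no outgoing edges from {n4,n9}; recursion stops.
SUM(hops) = 0 + 1 + 1 + 1 + 2 + 2 = 7.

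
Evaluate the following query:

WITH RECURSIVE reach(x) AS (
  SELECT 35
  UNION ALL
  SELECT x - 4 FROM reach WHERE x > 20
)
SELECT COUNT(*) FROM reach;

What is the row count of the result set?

5

Base: x=35.
Iteration 1: 35 > 20 holds -> x = 35 - 4 = 31.
Iteration 2: 31 > 20 holds -> x = 31 - 4 = 27.
Iteration 3: 27 > 20 holds -> x = 27 - 4 = 23.
Iteration 4: 23 > 20 holds -> x = 23 - 4 = 19.
Iteration 5: 19 > 20 fails; recursion stops.
Total rows emitted: 5.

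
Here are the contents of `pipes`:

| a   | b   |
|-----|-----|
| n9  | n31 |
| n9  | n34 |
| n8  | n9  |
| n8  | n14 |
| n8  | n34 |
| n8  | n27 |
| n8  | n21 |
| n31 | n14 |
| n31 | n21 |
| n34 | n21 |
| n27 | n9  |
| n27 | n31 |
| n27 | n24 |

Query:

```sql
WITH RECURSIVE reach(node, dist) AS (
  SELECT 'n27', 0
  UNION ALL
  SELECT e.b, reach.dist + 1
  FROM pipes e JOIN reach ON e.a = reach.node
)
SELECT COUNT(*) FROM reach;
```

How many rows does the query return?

Base: (n27, dist=0).
Iteration 1: edges from {n27} -> (n24, dist=1), (n31, dist=1), (n9, dist=1).
Iteration 2: edges from {n24,n31,n9} -> (n14, dist=2), (n21, dist=2), (n31, dist=2), (n34, dist=2).
Iteration 3: edges from {n14,n21,n31,n34} -> (n14, dist=3), (n21, dist=3) x2. [UNION ALL keeps all 3 new rows, including repeats]
Iteration 4: no outgoing edges from {n14,n21}; recursion stops.
Total rows emitted: 11.

11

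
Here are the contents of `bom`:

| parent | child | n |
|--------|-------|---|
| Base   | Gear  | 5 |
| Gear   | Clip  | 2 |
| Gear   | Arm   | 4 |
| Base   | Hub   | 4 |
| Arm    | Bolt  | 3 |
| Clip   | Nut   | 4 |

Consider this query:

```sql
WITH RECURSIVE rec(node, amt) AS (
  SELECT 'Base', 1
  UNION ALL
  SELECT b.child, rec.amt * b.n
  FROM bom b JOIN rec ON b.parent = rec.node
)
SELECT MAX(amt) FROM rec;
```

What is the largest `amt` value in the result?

60

Base: (Base, amt=1).
Iteration 1: components of {Base} -> Gear = 1*5 = 5, Hub = 1*4 = 4.
Iteration 2: components of {Gear,Hub} -> Arm = 5*4 = 20, Clip = 5*2 = 10.
Iteration 3: components of {Arm,Clip} -> Bolt = 20*3 = 60, Nut = 10*4 = 40.
Iteration 4: no further components; recursion stops.
amt values: 1, 5, 4, 10, 20, 40, 60; the maximum is 60.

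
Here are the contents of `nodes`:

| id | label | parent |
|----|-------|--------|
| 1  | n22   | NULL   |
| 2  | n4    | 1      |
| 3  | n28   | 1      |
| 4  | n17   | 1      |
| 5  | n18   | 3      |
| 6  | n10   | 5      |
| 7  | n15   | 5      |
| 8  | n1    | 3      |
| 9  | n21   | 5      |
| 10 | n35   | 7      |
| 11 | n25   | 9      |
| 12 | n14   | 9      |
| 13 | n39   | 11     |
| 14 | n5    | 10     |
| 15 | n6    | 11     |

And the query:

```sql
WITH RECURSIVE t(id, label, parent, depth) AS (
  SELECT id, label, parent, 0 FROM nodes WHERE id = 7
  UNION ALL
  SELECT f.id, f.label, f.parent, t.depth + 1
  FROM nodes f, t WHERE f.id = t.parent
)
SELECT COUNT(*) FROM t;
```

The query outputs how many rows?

Base: id=7 (n15), parent=5, depth 0.
Iteration 1: join on id=5 -> n18 (id 5, parent=3, depth 1).
Iteration 2: join on id=3 -> n28 (id 3, parent=1, depth 2).
Iteration 3: join on id=1 -> n22 (id 1, parent=NULL, depth 3).
Iteration 4: parent is NULL; no match; recursion stops.
Total rows emitted: 4.

4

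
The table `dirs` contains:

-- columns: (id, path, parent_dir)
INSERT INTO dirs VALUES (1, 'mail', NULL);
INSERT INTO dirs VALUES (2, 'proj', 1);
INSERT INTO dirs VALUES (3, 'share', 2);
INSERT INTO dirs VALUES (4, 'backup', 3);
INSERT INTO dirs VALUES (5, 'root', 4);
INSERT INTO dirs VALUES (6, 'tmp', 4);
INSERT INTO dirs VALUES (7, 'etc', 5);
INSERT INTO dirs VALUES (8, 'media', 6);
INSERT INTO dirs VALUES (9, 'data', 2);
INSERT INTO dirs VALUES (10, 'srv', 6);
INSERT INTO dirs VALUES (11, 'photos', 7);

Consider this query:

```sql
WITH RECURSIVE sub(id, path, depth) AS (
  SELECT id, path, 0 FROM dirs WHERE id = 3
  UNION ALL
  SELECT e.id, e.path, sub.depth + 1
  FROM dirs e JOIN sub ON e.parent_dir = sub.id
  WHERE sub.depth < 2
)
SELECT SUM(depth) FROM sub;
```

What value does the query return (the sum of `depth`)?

5

Base: id=3 (share) at depth 0.
Iteration 1: rows with parent_dir in {3} -> backup (id 4, depth 1).
Iteration 2: rows with parent_dir in {4} -> root (id 5, depth 2), tmp (id 6, depth 2).
Iteration 3: depth < 2 fails for all current rows; recursion stops.
SUM(depth) = 0 + 1 + 2 + 2 = 5.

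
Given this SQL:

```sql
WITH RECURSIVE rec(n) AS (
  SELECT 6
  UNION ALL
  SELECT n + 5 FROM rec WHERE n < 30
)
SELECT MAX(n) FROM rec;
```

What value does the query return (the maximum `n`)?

31

Base: n=6.
Iteration 1: 6 < 30 holds -> n = 6 + 5 = 11.
Iteration 2: 11 < 30 holds -> n = 11 + 5 = 16.
Iteration 3: 16 < 30 holds -> n = 16 + 5 = 21.
Iteration 4: 21 < 30 holds -> n = 21 + 5 = 26.
Iteration 5: 26 < 30 holds -> n = 26 + 5 = 31.
Iteration 6: 31 < 30 fails; recursion stops.
n values: 6, 11, 16, 21, 26, 31; the maximum is 31.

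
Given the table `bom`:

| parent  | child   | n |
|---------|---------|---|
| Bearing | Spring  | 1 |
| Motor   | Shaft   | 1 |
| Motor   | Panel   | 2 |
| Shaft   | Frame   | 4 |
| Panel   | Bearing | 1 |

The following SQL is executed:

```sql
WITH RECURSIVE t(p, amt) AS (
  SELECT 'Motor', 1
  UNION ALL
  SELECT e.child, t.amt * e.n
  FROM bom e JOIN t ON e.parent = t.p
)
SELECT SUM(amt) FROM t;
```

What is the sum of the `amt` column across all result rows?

Base: (Motor, amt=1).
Iteration 1: components of {Motor} -> Panel = 1*2 = 2, Shaft = 1*1 = 1.
Iteration 2: components of {Panel,Shaft} -> Bearing = 2*1 = 2, Frame = 1*4 = 4.
Iteration 3: components of {Bearing,Frame} -> Spring = 2*1 = 2.
Iteration 4: no further components; recursion stops.
SUM(amt) = 1 + 1 + 2 + 4 + 2 + 2 = 12.

12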